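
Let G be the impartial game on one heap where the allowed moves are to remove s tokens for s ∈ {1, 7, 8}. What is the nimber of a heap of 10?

Build the Grundy sequence with g(k) = mex{g(k−s) : s ∈ {1, 7, 8}, s ≤ k}:
g(0) = mex{} = 0
g(1) = mex{0} = 1
g(2) = mex{1} = 0
g(3) = mex{0} = 1
g(4) = mex{1} = 0
g(5) = mex{0} = 1
g(6) = mex{1} = 0
g(7) = mex{0} = 1
g(8) = mex{0,1} = 2
g(9) = mex{0,1,2} = 3
g(10) = mex{0,1,3} = 2
So g(10) = 2.

2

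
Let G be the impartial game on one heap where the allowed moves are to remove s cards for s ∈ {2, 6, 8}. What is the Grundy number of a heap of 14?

0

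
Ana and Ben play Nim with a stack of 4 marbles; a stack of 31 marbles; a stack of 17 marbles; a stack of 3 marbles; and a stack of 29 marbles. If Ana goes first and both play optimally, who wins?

Compute the nim-sum pairwise:
4 XOR 31 = 27
27 XOR 17 = 10
10 XOR 3 = 9
9 XOR 29 = 20
The nim-sum is 20 ≠ 0, so this is an N-position: the player to move can win; Ana has a winning move.

Ana wins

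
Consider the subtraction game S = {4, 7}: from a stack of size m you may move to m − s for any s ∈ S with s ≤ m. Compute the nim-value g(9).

Compute g(0), g(1), … for moves {4, 7}:
k:     0  1  2  3  4  5  6  7  8  9
g(k):  0  0  0  0  1  1  1  1  2  2
So g(9) = 2.

2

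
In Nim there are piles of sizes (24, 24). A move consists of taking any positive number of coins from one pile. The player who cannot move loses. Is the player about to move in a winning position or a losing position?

Bitwise XOR of the heap sizes:
  11000  (24)
  11000  (24)
  -----
  00000  (0)
The nim-sum is 0, so this is a P-position: the player to move is in a losing position under optimal play.

Losing position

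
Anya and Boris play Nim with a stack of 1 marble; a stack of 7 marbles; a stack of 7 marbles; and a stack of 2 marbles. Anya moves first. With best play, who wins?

Anya wins

Write each in binary and XOR column by column:
  001  (1)
  111  (7)
  111  (7)
  010  (2)
  ---
  011  (3)
The nim-sum is 3 ≠ 0, so this is an N-position: the player to move can win; Anya has a winning move.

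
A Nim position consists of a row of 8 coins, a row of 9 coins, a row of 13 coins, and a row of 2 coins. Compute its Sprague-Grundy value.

14

In binary:
  1000  (8)
  1001  (9)
  1101  (13)
  0010  (2)
  ----
  1110  (14)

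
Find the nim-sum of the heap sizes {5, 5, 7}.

7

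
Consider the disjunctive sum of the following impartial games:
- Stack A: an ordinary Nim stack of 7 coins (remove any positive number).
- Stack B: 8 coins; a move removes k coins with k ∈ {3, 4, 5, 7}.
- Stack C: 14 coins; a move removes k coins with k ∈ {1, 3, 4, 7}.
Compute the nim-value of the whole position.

Stack A is a plain Nim stack of size 7, so its Grundy value is 7.
Grundy values for stack B (subtraction set {3, 4, 5, 7}):
k:     0  1  2  3  4  5  6  7  8
g(k):  0  0  0  1  1  1  2  2  2
So g(8) = 2.
Grundy values for stack C (subtraction set {1, 3, 4, 7}):
k:     0  1  2  3  4  5  6  7  8  9 10 11 12 13 14
g(k):  0  1  0  1  2  3  2  3  0  1  0  1  2  3  2
So g(14) = 2.
The value of a disjunctive sum is the nim-sum of the parts.
Combined value = 7 XOR 2 XOR 2 = 7.

7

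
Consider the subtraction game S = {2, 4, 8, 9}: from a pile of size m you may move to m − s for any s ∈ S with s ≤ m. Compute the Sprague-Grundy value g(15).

1

Compute g(0), g(1), … for moves {2, 4, 8, 9}:
k:     0  1  2  3  4  5  6  7  8  9 10 11 12 13 14 15
g(k):  0  0  1  1  2  2  0  0  1  1  2  2  0  0  1  1
So g(15) = 1.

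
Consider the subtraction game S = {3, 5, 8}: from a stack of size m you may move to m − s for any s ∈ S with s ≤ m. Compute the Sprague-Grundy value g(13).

Grundy values for subtraction set {3, 5, 8}:
g(0) = mex{} = 0
g(1) = mex{} = 0
g(2) = mex{} = 0
g(3) = mex{0} = 1
g(4) = mex{0} = 1
g(5) = mex{0} = 1
g(6) = mex{0,1} = 2
g(7) = mex{0,1} = 2
g(8) = mex{0,1} = 2
g(9) = mex{0,1,2} = 3
g(10) = mex{0,1,2} = 3
g(11) = mex{1,2} = 0
g(12) = mex{1,2,3} = 0
g(13) = mex{1,2,3} = 0
So g(13) = 0.

0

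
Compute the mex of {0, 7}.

0 is in the set but 1 is not, so the mex is 1.

1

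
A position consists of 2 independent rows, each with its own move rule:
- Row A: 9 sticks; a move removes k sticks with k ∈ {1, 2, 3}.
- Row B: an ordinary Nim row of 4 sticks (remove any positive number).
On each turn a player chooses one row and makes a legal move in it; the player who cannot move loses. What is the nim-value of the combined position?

Grundy values for row A (subtraction set {1, 2, 3}):
g(0) = mex{} = 0
g(1) = mex{0} = 1
g(2) = mex{0,1} = 2
g(3) = mex{0,1,2} = 3
g(4) = mex{1,2,3} = 0
g(5) = mex{0,2,3} = 1
g(6) = mex{0,1,3} = 2
g(7) = mex{0,1,2} = 3
g(8) = mex{1,2,3} = 0
g(9) = mex{0,2,3} = 1
So g(9) = 1.
Row B is a plain Nim row of size 4, so its Grundy value is 4.
By the Sprague-Grundy theorem, the Grundy value of a sum of independent games is the XOR of the component values.
Combined value = 1 ⊕ 4 = 5.

5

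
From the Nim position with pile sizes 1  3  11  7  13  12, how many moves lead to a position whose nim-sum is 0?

3

Compute the nim-sum pairwise:
1 ^ 3 = 2
2 ^ 11 = 9
9 ^ 7 = 14
14 ^ 13 = 3
3 ^ 12 = 15
The overall nim-sum is X = 15. A pile of size p has a winning move iff p XOR X < p (reduce it to p XOR X).
  1: 1 XOR 15 = 14 ≥ 1 — no move.
  3: 3 XOR 15 = 12 ≥ 3 — no move.
  11: 11 XOR 15 = 4 < 11 — winning move (to 4).
  7: 7 XOR 15 = 8 ≥ 7 — no move.
  13: 13 XOR 15 = 2 < 13 — winning move (to 2).
  12: 12 XOR 15 = 3 < 12 — winning move (to 3).
That gives 3 winning moves.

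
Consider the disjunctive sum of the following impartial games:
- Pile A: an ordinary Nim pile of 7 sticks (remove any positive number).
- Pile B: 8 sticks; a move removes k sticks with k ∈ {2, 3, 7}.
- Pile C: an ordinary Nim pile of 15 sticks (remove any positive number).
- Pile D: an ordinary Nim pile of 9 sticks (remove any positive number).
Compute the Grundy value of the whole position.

Pile A is a plain Nim pile of size 7, so its Grundy value is 7.
For pile B, compute g(0), g(1), … with moves {2, 3, 7}:
k:     0  1  2  3  4  5  6  7  8
g(k):  0  0  1  1  2  0  0  1  1
So g(8) = 1.
Pile C is a plain Nim pile of size 15, so its Grundy value is 15.
Pile D is a plain Nim pile of size 9, so its Grundy value is 9.
The value of a disjunctive sum is the nim-sum of the parts.
Combined value = 7 ⊕ 1 ⊕ 15 ⊕ 9 = 0.

0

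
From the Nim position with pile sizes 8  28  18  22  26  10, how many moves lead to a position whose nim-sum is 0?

Nim-sum: 8 XOR 28 XOR 18 XOR 22 XOR 26 XOR 10 = 0.
The nim-sum is already 0, so every move leaves a nonzero nim-sum — there are no winning moves.

0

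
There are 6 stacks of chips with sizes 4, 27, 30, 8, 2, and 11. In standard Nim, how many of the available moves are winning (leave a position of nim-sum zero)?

0

Compute the nim-sum pairwise:
4 ^ 27 = 31
31 ^ 30 = 1
1 ^ 8 = 9
9 ^ 2 = 11
11 ^ 11 = 0
The nim-sum is already 0, so every move leaves a nonzero nim-sum — there are no winning moves.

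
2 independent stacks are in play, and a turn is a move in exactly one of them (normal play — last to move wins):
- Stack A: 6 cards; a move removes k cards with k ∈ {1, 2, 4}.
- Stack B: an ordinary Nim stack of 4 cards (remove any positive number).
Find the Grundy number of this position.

4

Build the Grundy sequence for stack A with g(k) = mex{g(k−s) : s ∈ {1, 2, 4}, s ≤ k}:
g(0) = mex{} = 0
g(1) = mex{0} = 1
g(2) = mex{0,1} = 2
g(3) = mex{1,2} = 0
g(4) = mex{0,2} = 1
g(5) = mex{0,1} = 2
g(6) = mex{1,2} = 0
So g(6) = 0.
Stack B is a plain Nim stack of size 4, so its Grundy value is 4.
By the Sprague-Grundy theorem, the Grundy value of a sum of independent games is the XOR of the component values.
Combined value = 0 ⊕ 4 = 4.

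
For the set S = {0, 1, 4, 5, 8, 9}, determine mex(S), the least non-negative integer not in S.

The values 0, 1 are all present; 2 is the first non-negative integer missing from the set.

2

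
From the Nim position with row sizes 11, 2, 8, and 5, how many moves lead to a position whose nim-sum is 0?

In binary:
  1011  (11)
  0010  (2)
  1000  (8)
  0101  (5)
  ----
  0100  (4)
The overall nim-sum is X = 4. A row of size p has a winning move iff p XOR X < p (reduce it to p XOR X).
  11: 11 XOR 4 = 15 ≥ 11 — no move.
  2: 2 XOR 4 = 6 ≥ 2 — no move.
  8: 8 XOR 4 = 12 ≥ 8 — no move.
  5: 5 XOR 4 = 1 < 5 — winning move (to 1).
That gives 1 winning move.

1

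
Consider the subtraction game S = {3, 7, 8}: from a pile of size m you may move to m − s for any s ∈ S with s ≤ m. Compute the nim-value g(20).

1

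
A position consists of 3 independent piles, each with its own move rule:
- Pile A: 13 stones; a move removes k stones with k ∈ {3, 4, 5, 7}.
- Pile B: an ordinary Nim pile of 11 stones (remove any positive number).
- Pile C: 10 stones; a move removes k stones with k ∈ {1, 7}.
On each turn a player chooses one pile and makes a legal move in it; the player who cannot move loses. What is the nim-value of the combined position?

10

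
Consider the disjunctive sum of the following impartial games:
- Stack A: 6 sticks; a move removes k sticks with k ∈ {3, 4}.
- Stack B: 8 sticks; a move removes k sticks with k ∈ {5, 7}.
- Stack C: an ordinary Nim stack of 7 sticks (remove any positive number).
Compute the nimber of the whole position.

4

For stack A, compute g(0), g(1), … with moves {3, 4}:
k:     0  1  2  3  4  5  6
g(k):  0  0  0  1  1  1  2
So g(6) = 2.
Build the Grundy sequence for stack B with g(k) = mex{g(k−s) : s ∈ {5, 7}, s ≤ k}:
k:     0  1  2  3  4  5  6  7  8
g(k):  0  0  0  0  0  1  1  1  1
So g(8) = 1.
Stack C is a plain Nim stack of size 7, so its Grundy value is 7.
The value of a disjunctive sum is the nim-sum of the parts.
Combined value = 2 ⊕ 1 ⊕ 7 = 4.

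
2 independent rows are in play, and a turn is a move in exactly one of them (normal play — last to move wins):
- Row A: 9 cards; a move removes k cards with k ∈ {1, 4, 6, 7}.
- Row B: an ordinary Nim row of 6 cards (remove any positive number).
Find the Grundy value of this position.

Build the Grundy sequence for row A with g(k) = mex{g(k−s) : s ∈ {1, 4, 6, 7}, s ≤ k}:
g(0) = mex{} = 0
g(1) = mex{0} = 1
g(2) = mex{1} = 0
g(3) = mex{0} = 1
g(4) = mex{0,1} = 2
g(5) = mex{1,2} = 0
g(6) = mex{0} = 1
g(7) = mex{0,1} = 2
g(8) = mex{0,1,2} = 3
g(9) = mex{0,1,3} = 2
So g(9) = 2.
Row B is a plain Nim row of size 6, so its Grundy value is 6.
By the Sprague-Grundy theorem, the Grundy value of a sum of independent games is the XOR of the component values.
Combined value = 2 ⊕ 6 = 4.

4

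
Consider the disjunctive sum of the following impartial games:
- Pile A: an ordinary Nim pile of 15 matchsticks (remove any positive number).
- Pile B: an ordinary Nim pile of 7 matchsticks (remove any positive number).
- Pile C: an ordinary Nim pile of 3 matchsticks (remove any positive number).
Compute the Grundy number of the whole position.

11

Pile A is a plain Nim pile of size 15, so its Grundy value is 15.
Pile B is a plain Nim pile of size 7, so its Grundy value is 7.
Pile C is a plain Nim pile of size 3, so its Grundy value is 3.
The value of a disjunctive sum is the nim-sum of the parts.
Combined value = 15 XOR 7 XOR 3 = 11.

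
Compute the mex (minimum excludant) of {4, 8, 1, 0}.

2

The values 0, 1 are all present; 2 is the first non-negative integer missing from the set.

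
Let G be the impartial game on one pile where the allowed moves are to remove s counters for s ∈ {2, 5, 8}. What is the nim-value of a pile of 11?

Build the Grundy sequence with g(k) = mex{g(k−s) : s ∈ {2, 5, 8}, s ≤ k}:
k:     0  1  2  3  4  5  6  7  8  9 10 11
g(k):  0  0  1  1  0  2  1  0  2  1  0  0
So g(11) = 0.

0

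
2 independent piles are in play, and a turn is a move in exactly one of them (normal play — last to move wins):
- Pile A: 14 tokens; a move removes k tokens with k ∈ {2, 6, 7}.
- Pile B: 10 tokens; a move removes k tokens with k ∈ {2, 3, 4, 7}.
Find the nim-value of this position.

2

For pile A, compute g(0), g(1), … with moves {2, 6, 7}:
g(0) = mex{} = 0
g(1) = mex{} = 0
g(2) = mex{0} = 1
g(3) = mex{0} = 1
g(4) = mex{1} = 0
g(5) = mex{1} = 0
g(6) = mex{0} = 1
g(7) = mex{0} = 1
g(8) = mex{0,1} = 2
g(9) = mex{1} = 0
g(10) = mex{0,1,2} = 3
g(11) = mex{0} = 1
g(12) = mex{0,1,3} = 2
g(13) = mex{1} = 0
g(14) = mex{1,2} = 0
So g(14) = 0.
For pile B, compute g(0), g(1), … with moves {2, 3, 4, 7}:
k:     0  1  2  3  4  5  6  7  8  9 10
g(k):  0  0  1  1  2  2  0  3  1  4  2
So g(10) = 2.
The value of a disjunctive sum is the nim-sum of the parts.
Combined value = 0 XOR 2 = 2.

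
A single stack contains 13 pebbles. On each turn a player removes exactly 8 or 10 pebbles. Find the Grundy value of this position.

Compute g(0), g(1), … for moves {8, 10}:
g(0) = mex{} = 0
g(1) = mex{} = 0
g(2) = mex{} = 0
g(3) = mex{} = 0
g(4) = mex{} = 0
g(5) = mex{} = 0
g(6) = mex{} = 0
g(7) = mex{} = 0
g(8) = mex{0} = 1
g(9) = mex{0} = 1
g(10) = mex{0} = 1
g(11) = mex{0} = 1
g(12) = mex{0} = 1
g(13) = mex{0} = 1
So g(13) = 1.

1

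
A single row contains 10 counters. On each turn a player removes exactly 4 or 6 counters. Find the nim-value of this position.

Compute g(0), g(1), … for moves {4, 6}:
g(0) = mex{} = 0
g(1) = mex{} = 0
g(2) = mex{} = 0
g(3) = mex{} = 0
g(4) = mex{0} = 1
g(5) = mex{0} = 1
g(6) = mex{0} = 1
g(7) = mex{0} = 1
g(8) = mex{0,1} = 2
g(9) = mex{0,1} = 2
g(10) = mex{1} = 0
So g(10) = 0.

0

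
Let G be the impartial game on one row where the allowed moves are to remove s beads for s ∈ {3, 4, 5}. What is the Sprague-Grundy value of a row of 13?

1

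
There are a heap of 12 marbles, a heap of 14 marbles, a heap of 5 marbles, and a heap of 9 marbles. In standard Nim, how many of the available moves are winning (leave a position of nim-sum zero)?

3

Compute the nim-sum pairwise:
12 ⊕ 14 = 2
2 ⊕ 5 = 7
7 ⊕ 9 = 14
The overall nim-sum is X = 14. A heap of size p has a winning move iff p XOR X < p (reduce it to p XOR X).
  12: 12 XOR 14 = 2 < 12 — winning move (to 2).
  14: 14 XOR 14 = 0 < 14 — winning move (to 0).
  5: 5 XOR 14 = 11 ≥ 5 — no move.
  9: 9 XOR 14 = 7 < 9 — winning move (to 7).
That gives 3 winning moves.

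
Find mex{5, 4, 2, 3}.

0

0 is not in the set, so the mex is 0.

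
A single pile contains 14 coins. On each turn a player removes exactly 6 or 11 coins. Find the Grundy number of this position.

Build the Grundy sequence with g(k) = mex{g(k−s) : s ∈ {6, 11}, s ≤ k}:
k:     0  1  2  3  4  5  6  7  8  9 10 11 12 13 14
g(k):  0  0  0  0  0  0  1  1  1  1  1  1  2  2  2
So g(14) = 2.

2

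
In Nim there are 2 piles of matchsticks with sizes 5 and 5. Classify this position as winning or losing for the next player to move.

Losing position

Nim-sum: 5 ⊕ 5 = 0.
The nim-sum is 0, so this is a P-position: the player to move is in a losing position under optimal play.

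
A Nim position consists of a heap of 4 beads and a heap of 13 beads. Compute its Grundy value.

9

Nim-sum: 4 ⊕ 13 = 9.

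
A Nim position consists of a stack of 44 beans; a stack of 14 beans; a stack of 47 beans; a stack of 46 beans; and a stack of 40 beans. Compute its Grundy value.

Compute the nim-sum pairwise:
44 XOR 14 = 34
34 XOR 47 = 13
13 XOR 46 = 35
35 XOR 40 = 11

11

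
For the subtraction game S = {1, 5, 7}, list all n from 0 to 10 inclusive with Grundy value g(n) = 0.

0, 2, 4, 6, 8, 10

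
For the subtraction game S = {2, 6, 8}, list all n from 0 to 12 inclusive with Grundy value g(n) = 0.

0, 1, 4, 5

Build the Grundy sequence with g(k) = mex{g(k−s) : s ∈ {2, 6, 8}, s ≤ k}:
k:     0  1  2  3  4  5  6  7  8  9 10 11 12
g(k):  0  0  1  1  0  0  1  1  2  2  3  3  2
The P-positions (g = 0) in 0..12 are 0, 1, 4, 5.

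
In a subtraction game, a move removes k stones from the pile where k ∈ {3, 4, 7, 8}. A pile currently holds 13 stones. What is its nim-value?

0

Grundy values for subtraction set {3, 4, 7, 8}:
k:     0  1  2  3  4  5  6  7  8  9 10 11 12 13
g(k):  0  0  0  1  1  1  2  2  2  3  3  0  0  0
So g(13) = 0.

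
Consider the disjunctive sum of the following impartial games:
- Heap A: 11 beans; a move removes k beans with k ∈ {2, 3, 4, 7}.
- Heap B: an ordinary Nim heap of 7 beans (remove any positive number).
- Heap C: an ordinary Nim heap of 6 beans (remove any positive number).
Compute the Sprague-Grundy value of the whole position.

Grundy values for heap A (subtraction set {2, 3, 4, 7}):
k:     0  1  2  3  4  5  6  7  8  9 10 11
g(k):  0  0  1  1  2  2  0  3  1  4  2  0
So g(11) = 0.
Heap B is a plain Nim heap of size 7, so its Grundy value is 7.
Heap C is a plain Nim heap of size 6, so its Grundy value is 6.
By the Sprague-Grundy theorem, the Grundy value of a sum of independent games is the XOR of the component values.
Combined value = 0 ⊕ 7 ⊕ 6 = 1.

1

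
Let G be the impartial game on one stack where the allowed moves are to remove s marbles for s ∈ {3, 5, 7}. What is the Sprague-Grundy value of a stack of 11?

0

Grundy values for subtraction set {3, 5, 7}:
g(0) = mex{} = 0
g(1) = mex{} = 0
g(2) = mex{} = 0
g(3) = mex{0} = 1
g(4) = mex{0} = 1
g(5) = mex{0} = 1
g(6) = mex{0,1} = 2
g(7) = mex{0,1} = 2
g(8) = mex{0,1} = 2
g(9) = mex{0,1,2} = 3
g(10) = mex{1,2} = 0
g(11) = mex{1,2} = 0
So g(11) = 0.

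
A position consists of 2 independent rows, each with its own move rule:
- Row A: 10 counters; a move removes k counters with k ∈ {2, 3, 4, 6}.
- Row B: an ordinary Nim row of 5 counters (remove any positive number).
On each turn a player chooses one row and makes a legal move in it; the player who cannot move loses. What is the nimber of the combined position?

4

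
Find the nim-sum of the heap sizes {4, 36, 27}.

59

Compute the nim-sum pairwise:
4 XOR 36 = 32
32 XOR 27 = 59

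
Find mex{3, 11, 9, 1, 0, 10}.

The values 0, 1 are all present; 2 is the first non-negative integer missing from the set.

2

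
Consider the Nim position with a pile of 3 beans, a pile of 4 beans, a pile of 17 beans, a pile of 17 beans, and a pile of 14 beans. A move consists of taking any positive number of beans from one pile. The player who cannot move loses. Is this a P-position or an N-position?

In binary:
  00011  (3)
  00100  (4)
  10001  (17)
  10001  (17)
  01110  (14)
  -----
  01001  (9)
The nim-sum is 9 ≠ 0, so this is an N-position: the player to move can win.

N-position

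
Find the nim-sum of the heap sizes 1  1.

0

Bitwise XOR of the heap sizes:
  1  (1)
  1  (1)
  -
  0  (0)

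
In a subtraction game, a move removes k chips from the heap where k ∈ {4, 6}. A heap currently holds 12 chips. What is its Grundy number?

Compute g(0), g(1), … for moves {4, 6}:
g(0) = mex{} = 0
g(1) = mex{} = 0
g(2) = mex{} = 0
g(3) = mex{} = 0
g(4) = mex{0} = 1
g(5) = mex{0} = 1
g(6) = mex{0} = 1
g(7) = mex{0} = 1
g(8) = mex{0,1} = 2
g(9) = mex{0,1} = 2
g(10) = mex{1} = 0
g(11) = mex{1} = 0
g(12) = mex{1,2} = 0
So g(12) = 0.

0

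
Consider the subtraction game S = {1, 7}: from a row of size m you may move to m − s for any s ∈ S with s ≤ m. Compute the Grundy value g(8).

0

Grundy values for subtraction set {1, 7}:
k:     0  1  2  3  4  5  6  7  8
g(k):  0  1  0  1  0  1  0  1  0
So g(8) = 0.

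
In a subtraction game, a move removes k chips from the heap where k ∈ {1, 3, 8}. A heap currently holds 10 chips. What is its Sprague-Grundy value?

Build the Grundy sequence with g(k) = mex{g(k−s) : s ∈ {1, 3, 8}, s ≤ k}:
g(0) = mex{} = 0
g(1) = mex{0} = 1
g(2) = mex{1} = 0
g(3) = mex{0} = 1
g(4) = mex{1} = 0
g(5) = mex{0} = 1
g(6) = mex{1} = 0
g(7) = mex{0} = 1
g(8) = mex{0,1} = 2
g(9) = mex{0,1,2} = 3
g(10) = mex{0,1,3} = 2
So g(10) = 2.

2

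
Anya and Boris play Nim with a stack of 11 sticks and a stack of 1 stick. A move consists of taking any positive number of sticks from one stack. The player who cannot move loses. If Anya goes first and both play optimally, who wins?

Anya wins

In binary:
  1011  (11)
  0001  (1)
  ----
  1010  (10)
The nim-sum is 10 ≠ 0, so this is an N-position: the player to move can win; Anya has a winning move.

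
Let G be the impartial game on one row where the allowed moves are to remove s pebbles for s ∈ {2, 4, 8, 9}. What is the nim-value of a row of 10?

Grundy values for subtraction set {2, 4, 8, 9}:
k:     0  1  2  3  4  5  6  7  8  9 10
g(k):  0  0  1  1  2  2  0  0  1  1  2
So g(10) = 2.

2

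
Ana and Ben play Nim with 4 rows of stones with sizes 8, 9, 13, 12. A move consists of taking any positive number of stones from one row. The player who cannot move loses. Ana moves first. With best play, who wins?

Nim-sum: 8 ^ 9 ^ 13 ^ 12 = 0.
The nim-sum is 0, so this is a P-position: the player to move is in a losing position under optimal play; Ana is about to move from it and so loses — Ben wins.

Ben wins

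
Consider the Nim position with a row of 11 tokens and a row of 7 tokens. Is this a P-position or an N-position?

Bitwise XOR of the heap sizes:
  1011  (11)
  0111  (7)
  ----
  1100  (12)
The nim-sum is 12 ≠ 0, so this is an N-position: the player to move can win.

N-position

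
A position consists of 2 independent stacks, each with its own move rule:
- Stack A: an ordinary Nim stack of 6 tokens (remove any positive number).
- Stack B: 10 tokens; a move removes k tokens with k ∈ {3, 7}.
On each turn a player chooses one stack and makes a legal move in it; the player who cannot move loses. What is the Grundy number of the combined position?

6

Stack A is a plain Nim stack of size 6, so its Grundy value is 6.
For stack B, compute g(0), g(1), … with moves {3, 7}:
g(0) = mex{} = 0
g(1) = mex{} = 0
g(2) = mex{} = 0
g(3) = mex{0} = 1
g(4) = mex{0} = 1
g(5) = mex{0} = 1
g(6) = mex{1} = 0
g(7) = mex{0,1} = 2
g(8) = mex{0,1} = 2
g(9) = mex{0} = 1
g(10) = mex{1,2} = 0
So g(10) = 0.
The value of a disjunctive sum is the nim-sum of the parts.
Combined value = 6 XOR 0 = 6.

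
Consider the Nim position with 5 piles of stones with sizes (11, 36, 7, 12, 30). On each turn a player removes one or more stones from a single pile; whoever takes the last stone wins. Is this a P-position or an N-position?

N-position

Compute the nim-sum pairwise:
11 ^ 36 = 47
47 ^ 7 = 40
40 ^ 12 = 36
36 ^ 30 = 58
The nim-sum is 58 ≠ 0, so this is an N-position: the player to move can win.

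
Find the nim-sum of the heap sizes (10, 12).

6

Compute the nim-sum pairwise:
10 ^ 12 = 6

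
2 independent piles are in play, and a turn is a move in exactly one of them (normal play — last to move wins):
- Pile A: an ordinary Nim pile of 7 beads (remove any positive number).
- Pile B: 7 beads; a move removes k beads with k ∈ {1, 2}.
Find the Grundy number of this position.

6

Pile A is a plain Nim pile of size 7, so its Grundy value is 7.
Build the Grundy sequence for pile B with g(k) = mex{g(k−s) : s ∈ {1, 2}, s ≤ k}:
k:     0  1  2  3  4  5  6  7
g(k):  0  1  2  0  1  2  0  1
So g(7) = 1.
By the Sprague-Grundy theorem, the Grundy value of a sum of independent games is the XOR of the component values.
Combined value = 7 ⊕ 1 = 6.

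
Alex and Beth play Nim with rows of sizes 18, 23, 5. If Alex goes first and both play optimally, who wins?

In binary:
  10010  (18)
  10111  (23)
  00101  (5)
  -----
  00000  (0)
The nim-sum is 0, so this is a P-position: the player to move is in a losing position under optimal play; Alex is about to move from it and so loses — Beth wins.

Beth wins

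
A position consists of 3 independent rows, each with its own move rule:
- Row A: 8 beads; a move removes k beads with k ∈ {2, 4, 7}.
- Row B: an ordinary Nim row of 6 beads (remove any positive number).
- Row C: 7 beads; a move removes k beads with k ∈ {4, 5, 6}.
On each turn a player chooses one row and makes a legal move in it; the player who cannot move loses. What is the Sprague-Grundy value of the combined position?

6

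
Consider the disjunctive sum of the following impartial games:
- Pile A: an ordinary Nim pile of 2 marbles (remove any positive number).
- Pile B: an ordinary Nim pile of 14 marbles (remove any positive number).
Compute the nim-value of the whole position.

Pile A is a plain Nim pile of size 2, so its Grundy value is 2.
Pile B is a plain Nim pile of size 14, so its Grundy value is 14.
By the Sprague-Grundy theorem, the Grundy value of a sum of independent games is the XOR of the component values.
Combined value = 2 XOR 14 = 12.

12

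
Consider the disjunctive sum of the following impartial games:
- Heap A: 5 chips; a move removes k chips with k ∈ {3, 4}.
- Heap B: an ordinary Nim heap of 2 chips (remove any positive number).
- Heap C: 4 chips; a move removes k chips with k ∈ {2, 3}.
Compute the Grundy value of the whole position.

1

Build the Grundy sequence for heap A with g(k) = mex{g(k−s) : s ∈ {3, 4}, s ≤ k}:
g(0) = mex{} = 0
g(1) = mex{} = 0
g(2) = mex{} = 0
g(3) = mex{0} = 1
g(4) = mex{0} = 1
g(5) = mex{0} = 1
So g(5) = 1.
Heap B is a plain Nim heap of size 2, so its Grundy value is 2.
For heap C, compute g(0), g(1), … with moves {2, 3}:
k:     0  1  2  3  4
g(k):  0  0  1  1  2
So g(4) = 2.
By the Sprague-Grundy theorem, the Grundy value of a sum of independent games is the XOR of the component values.
Combined value = 1 XOR 2 XOR 2 = 1.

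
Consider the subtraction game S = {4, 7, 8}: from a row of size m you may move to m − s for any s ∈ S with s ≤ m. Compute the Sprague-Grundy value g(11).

2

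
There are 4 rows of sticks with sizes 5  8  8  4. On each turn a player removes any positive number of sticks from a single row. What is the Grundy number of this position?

1

Bitwise XOR of the heap sizes:
  0101  (5)
  1000  (8)
  1000  (8)
  0100  (4)
  ----
  0001  (1)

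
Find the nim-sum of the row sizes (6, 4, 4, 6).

Write each in binary and XOR column by column:
  110  (6)
  100  (4)
  100  (4)
  110  (6)
  ---
  000  (0)

0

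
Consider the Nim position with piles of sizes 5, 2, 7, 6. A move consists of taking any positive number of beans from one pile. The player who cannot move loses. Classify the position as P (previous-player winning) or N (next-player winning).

N-position

In binary:
  101  (5)
  010  (2)
  111  (7)
  110  (6)
  ---
  110  (6)
The nim-sum is 6 ≠ 0, so this is an N-position: the player to move can win.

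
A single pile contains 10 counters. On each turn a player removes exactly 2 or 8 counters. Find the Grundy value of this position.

Grundy values for subtraction set {2, 8}:
g(0) = mex{} = 0
g(1) = mex{} = 0
g(2) = mex{0} = 1
g(3) = mex{0} = 1
g(4) = mex{1} = 0
g(5) = mex{1} = 0
g(6) = mex{0} = 1
g(7) = mex{0} = 1
g(8) = mex{0,1} = 2
g(9) = mex{0,1} = 2
g(10) = mex{1,2} = 0
So g(10) = 0.

0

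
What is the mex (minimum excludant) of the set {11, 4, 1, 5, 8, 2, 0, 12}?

3

The values 0, 1, 2 are all present; 3 is the first non-negative integer missing from the set.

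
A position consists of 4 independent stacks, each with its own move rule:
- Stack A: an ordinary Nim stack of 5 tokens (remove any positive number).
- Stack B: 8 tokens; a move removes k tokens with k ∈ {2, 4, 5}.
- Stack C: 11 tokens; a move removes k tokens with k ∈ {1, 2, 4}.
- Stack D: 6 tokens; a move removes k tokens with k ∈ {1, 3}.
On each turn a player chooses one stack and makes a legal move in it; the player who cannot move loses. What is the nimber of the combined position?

7

Stack A is a plain Nim stack of size 5, so its Grundy value is 5.
For stack B, compute g(0), g(1), … with moves {2, 4, 5}:
k:     0  1  2  3  4  5  6  7  8
g(k):  0  0  1  1  2  2  3  0  0
So g(8) = 0.
For stack C, compute g(0), g(1), … with moves {1, 2, 4}:
g(0) = mex{} = 0
g(1) = mex{0} = 1
g(2) = mex{0,1} = 2
g(3) = mex{1,2} = 0
g(4) = mex{0,2} = 1
g(5) = mex{0,1} = 2
g(6) = mex{1,2} = 0
g(7) = mex{0,2} = 1
g(8) = mex{0,1} = 2
g(9) = mex{1,2} = 0
g(10) = mex{0,2} = 1
g(11) = mex{0,1} = 2
So g(11) = 2.
Grundy values for stack D (subtraction set {1, 3}):
k:     0  1  2  3  4  5  6
g(k):  0  1  0  1  0  1  0
So g(6) = 0.
The value of a disjunctive sum is the nim-sum of the parts.
Combined value = 5 ⊕ 0 ⊕ 2 ⊕ 0 = 7.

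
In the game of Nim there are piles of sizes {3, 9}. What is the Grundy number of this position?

10

Compute the nim-sum pairwise:
3 ^ 9 = 10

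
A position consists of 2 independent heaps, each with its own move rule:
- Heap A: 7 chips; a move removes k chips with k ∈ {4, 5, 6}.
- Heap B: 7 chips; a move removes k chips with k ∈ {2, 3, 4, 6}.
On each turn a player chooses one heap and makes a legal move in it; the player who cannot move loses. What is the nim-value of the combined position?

Build the Grundy sequence for heap A with g(k) = mex{g(k−s) : s ∈ {4, 5, 6}, s ≤ k}:
g(0) = mex{} = 0
g(1) = mex{} = 0
g(2) = mex{} = 0
g(3) = mex{} = 0
g(4) = mex{0} = 1
g(5) = mex{0} = 1
g(6) = mex{0} = 1
g(7) = mex{0} = 1
So g(7) = 1.
Grundy values for heap B (subtraction set {2, 3, 4, 6}):
k:     0  1  2  3  4  5  6  7
g(k):  0  0  1  1  2  2  3  3
So g(7) = 3.
The value of a disjunctive sum is the nim-sum of the parts.
Combined value = 1 XOR 3 = 2.

2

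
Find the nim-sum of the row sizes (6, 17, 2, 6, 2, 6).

23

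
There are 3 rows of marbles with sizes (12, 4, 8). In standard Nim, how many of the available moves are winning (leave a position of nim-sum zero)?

0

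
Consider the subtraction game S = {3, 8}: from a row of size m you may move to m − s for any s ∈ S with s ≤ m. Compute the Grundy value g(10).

Compute g(0), g(1), … for moves {3, 8}:
g(0) = mex{} = 0
g(1) = mex{} = 0
g(2) = mex{} = 0
g(3) = mex{0} = 1
g(4) = mex{0} = 1
g(5) = mex{0} = 1
g(6) = mex{1} = 0
g(7) = mex{1} = 0
g(8) = mex{0,1} = 2
g(9) = mex{0} = 1
g(10) = mex{0} = 1
So g(10) = 1.

1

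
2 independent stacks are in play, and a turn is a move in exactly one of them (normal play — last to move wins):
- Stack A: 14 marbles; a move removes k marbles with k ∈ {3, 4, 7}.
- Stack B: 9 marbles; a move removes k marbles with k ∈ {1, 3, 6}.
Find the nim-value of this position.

1

For stack A, compute g(0), g(1), … with moves {3, 4, 7}:
k:     0  1  2  3  4  5  6  7  8  9 10 11 12 13 14
g(k):  0  0  0  1  1  1  2  2  2  3  0  0  0  1  1
So g(14) = 1.
For stack B, compute g(0), g(1), … with moves {1, 3, 6}:
g(0) = mex{} = 0
g(1) = mex{0} = 1
g(2) = mex{1} = 0
g(3) = mex{0} = 1
g(4) = mex{1} = 0
g(5) = mex{0} = 1
g(6) = mex{0,1} = 2
g(7) = mex{0,1,2} = 3
g(8) = mex{0,1,3} = 2
g(9) = mex{1,2} = 0
So g(9) = 0.
By the Sprague-Grundy theorem, the Grundy value of a sum of independent games is the XOR of the component values.
Combined value = 1 ⊕ 0 = 1.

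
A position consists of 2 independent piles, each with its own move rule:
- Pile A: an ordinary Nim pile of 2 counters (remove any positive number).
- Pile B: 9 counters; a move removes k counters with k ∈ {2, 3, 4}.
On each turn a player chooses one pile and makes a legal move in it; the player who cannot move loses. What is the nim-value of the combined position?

Pile A is a plain Nim pile of size 2, so its Grundy value is 2.
For pile B, compute g(0), g(1), … with moves {2, 3, 4}:
k:     0  1  2  3  4  5  6  7  8  9
g(k):  0  0  1  1  2  2  0  0  1  1
So g(9) = 1.
By the Sprague-Grundy theorem, the Grundy value of a sum of independent games is the XOR of the component values.
Combined value = 2 XOR 1 = 3.

3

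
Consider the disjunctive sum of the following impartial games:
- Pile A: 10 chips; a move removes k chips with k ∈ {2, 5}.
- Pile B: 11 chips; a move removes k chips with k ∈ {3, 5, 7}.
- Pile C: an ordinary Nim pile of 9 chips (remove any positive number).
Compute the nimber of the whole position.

8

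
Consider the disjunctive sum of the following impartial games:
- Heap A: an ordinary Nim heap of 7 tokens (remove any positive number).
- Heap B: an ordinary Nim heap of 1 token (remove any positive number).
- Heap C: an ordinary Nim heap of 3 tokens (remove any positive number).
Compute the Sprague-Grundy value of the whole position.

5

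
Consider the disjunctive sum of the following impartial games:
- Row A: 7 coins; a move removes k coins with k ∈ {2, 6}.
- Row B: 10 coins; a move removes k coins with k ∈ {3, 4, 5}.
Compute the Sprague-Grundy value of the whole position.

1

Grundy values for row A (subtraction set {2, 6}):
g(0) = mex{} = 0
g(1) = mex{} = 0
g(2) = mex{0} = 1
g(3) = mex{0} = 1
g(4) = mex{1} = 0
g(5) = mex{1} = 0
g(6) = mex{0} = 1
g(7) = mex{0} = 1
So g(7) = 1.
Grundy values for row B (subtraction set {3, 4, 5}):
g(0) = mex{} = 0
g(1) = mex{} = 0
g(2) = mex{} = 0
g(3) = mex{0} = 1
g(4) = mex{0} = 1
g(5) = mex{0} = 1
g(6) = mex{0,1} = 2
g(7) = mex{0,1} = 2
g(8) = mex{1} = 0
g(9) = mex{1,2} = 0
g(10) = mex{1,2} = 0
So g(10) = 0.
The value of a disjunctive sum is the nim-sum of the parts.
Combined value = 1 ⊕ 0 = 1.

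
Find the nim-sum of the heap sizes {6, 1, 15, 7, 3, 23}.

Bitwise XOR of the heap sizes:
  00110  (6)
  00001  (1)
  01111  (15)
  00111  (7)
  00011  (3)
  10111  (23)
  -----
  11011  (27)

27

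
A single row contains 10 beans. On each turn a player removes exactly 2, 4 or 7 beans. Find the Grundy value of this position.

2

Grundy values for subtraction set {2, 4, 7}:
k:     0  1  2  3  4  5  6  7  8  9 10
g(k):  0  0  1  1  2  2  0  3  1  0  2
So g(10) = 2.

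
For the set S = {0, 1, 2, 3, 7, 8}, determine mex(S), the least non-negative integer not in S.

4

The values 0, 1, 2, 3 are all present; 4 is the first non-negative integer missing from the set.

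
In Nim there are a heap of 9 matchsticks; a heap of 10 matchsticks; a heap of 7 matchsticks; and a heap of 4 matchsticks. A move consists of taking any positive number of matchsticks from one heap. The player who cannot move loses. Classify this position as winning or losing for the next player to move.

Compute the nim-sum pairwise:
9 ^ 10 = 3
3 ^ 7 = 4
4 ^ 4 = 0
The nim-sum is 0, so this is a P-position: the player to move is in a losing position under optimal play.

Losing position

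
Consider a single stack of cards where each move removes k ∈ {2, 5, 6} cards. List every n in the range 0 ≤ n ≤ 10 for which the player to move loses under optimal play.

Grundy values for subtraction set {2, 5, 6}:
k:     0  1  2  3  4  5  6  7  8  9 10
g(k):  0  0  1  1  0  2  1  3  0  2  1
The P-positions (g = 0) in 0..10 are 0, 1, 4, 8.

0, 1, 4, 8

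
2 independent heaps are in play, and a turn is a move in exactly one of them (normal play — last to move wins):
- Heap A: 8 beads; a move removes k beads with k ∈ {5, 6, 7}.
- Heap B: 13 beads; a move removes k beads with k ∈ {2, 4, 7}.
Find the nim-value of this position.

3

For heap A, compute g(0), g(1), … with moves {5, 6, 7}:
g(0) = mex{} = 0
g(1) = mex{} = 0
g(2) = mex{} = 0
g(3) = mex{} = 0
g(4) = mex{} = 0
g(5) = mex{0} = 1
g(6) = mex{0} = 1
g(7) = mex{0} = 1
g(8) = mex{0} = 1
So g(8) = 1.
Build the Grundy sequence for heap B with g(k) = mex{g(k−s) : s ∈ {2, 4, 7}, s ≤ k}:
k:     0  1  2  3  4  5  6  7  8  9 10 11 12 13
g(k):  0  0  1  1  2  2  0  3  1  0  2  1  0  2
So g(13) = 2.
By the Sprague-Grundy theorem, the Grundy value of a sum of independent games is the XOR of the component values.
Combined value = 1 ⊕ 2 = 3.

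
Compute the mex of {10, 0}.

1

0 is in the set but 1 is not, so the mex is 1.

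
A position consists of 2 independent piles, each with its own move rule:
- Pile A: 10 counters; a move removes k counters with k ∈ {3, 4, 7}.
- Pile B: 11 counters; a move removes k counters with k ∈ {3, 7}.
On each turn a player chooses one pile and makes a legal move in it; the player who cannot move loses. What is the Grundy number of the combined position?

Build the Grundy sequence for pile A with g(k) = mex{g(k−s) : s ∈ {3, 4, 7}, s ≤ k}:
k:     0  1  2  3  4  5  6  7  8  9 10
g(k):  0  0  0  1  1  1  2  2  2  3  0
So g(10) = 0.
For pile B, compute g(0), g(1), … with moves {3, 7}:
g(0) = mex{} = 0
g(1) = mex{} = 0
g(2) = mex{} = 0
g(3) = mex{0} = 1
g(4) = mex{0} = 1
g(5) = mex{0} = 1
g(6) = mex{1} = 0
g(7) = mex{0,1} = 2
g(8) = mex{0,1} = 2
g(9) = mex{0} = 1
g(10) = mex{1,2} = 0
g(11) = mex{1,2} = 0
So g(11) = 0.
The value of a disjunctive sum is the nim-sum of the parts.
Combined value = 0 XOR 0 = 0.

0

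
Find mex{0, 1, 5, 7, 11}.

The values 0, 1 are all present; 2 is the first non-negative integer missing from the set.

2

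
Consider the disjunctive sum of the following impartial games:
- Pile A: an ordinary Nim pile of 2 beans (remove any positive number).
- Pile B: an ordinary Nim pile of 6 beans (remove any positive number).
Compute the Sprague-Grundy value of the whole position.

Pile A is a plain Nim pile of size 2, so its Grundy value is 2.
Pile B is a plain Nim pile of size 6, so its Grundy value is 6.
The value of a disjunctive sum is the nim-sum of the parts.
Combined value = 2 XOR 6 = 4.

4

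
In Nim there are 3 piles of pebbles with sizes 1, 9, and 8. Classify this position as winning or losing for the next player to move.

Compute the nim-sum pairwise:
1 ⊕ 9 = 8
8 ⊕ 8 = 0
The nim-sum is 0, so this is a P-position: the player to move is in a losing position under optimal play.

Losing position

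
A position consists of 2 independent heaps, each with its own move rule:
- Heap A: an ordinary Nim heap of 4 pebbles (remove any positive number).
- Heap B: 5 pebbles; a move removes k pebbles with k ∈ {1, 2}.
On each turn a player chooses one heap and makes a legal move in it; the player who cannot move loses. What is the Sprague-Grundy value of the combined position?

6

Heap A is a plain Nim heap of size 4, so its Grundy value is 4.
Grundy values for heap B (subtraction set {1, 2}):
g(0) = mex{} = 0
g(1) = mex{0} = 1
g(2) = mex{0,1} = 2
g(3) = mex{1,2} = 0
g(4) = mex{0,2} = 1
g(5) = mex{0,1} = 2
So g(5) = 2.
By the Sprague-Grundy theorem, the Grundy value of a sum of independent games is the XOR of the component values.
Combined value = 4 XOR 2 = 6.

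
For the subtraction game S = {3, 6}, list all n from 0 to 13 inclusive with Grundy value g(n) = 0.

0, 1, 2, 9, 10, 11

Compute g(0), g(1), … for moves {3, 6}:
k:     0  1  2  3  4  5  6  7  8  9 10 11 12 13
g(k):  0  0  0  1  1  1  2  2  2  0  0  0  1  1
The P-positions (g = 0) in 0..13 are 0, 1, 2, 9, 10, 11.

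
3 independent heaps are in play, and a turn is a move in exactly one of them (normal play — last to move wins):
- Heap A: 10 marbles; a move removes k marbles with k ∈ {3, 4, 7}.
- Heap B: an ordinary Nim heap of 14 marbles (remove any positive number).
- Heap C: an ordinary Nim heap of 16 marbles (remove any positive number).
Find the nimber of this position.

30

Build the Grundy sequence for heap A with g(k) = mex{g(k−s) : s ∈ {3, 4, 7}, s ≤ k}:
k:     0  1  2  3  4  5  6  7  8  9 10
g(k):  0  0  0  1  1  1  2  2  2  3  0
So g(10) = 0.
Heap B is a plain Nim heap of size 14, so its Grundy value is 14.
Heap C is a plain Nim heap of size 16, so its Grundy value is 16.
The value of a disjunctive sum is the nim-sum of the parts.
Combined value = 0 XOR 14 XOR 16 = 30.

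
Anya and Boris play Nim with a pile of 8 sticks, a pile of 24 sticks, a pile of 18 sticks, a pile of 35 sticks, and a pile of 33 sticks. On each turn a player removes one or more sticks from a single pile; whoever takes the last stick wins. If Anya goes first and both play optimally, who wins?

Boris wins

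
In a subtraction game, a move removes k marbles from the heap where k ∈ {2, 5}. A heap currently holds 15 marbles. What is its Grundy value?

Build the Grundy sequence with g(k) = mex{g(k−s) : s ∈ {2, 5}, s ≤ k}:
k:     0  1  2  3  4  5  6  7  8  9 10 11 12 13 14 15
g(k):  0  0  1  1  0  2  1  0  0  1  1  0  2  1  0  0
So g(15) = 0.

0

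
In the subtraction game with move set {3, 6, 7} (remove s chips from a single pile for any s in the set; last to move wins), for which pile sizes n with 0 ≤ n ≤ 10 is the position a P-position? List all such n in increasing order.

0, 1, 2, 10

Grundy values for subtraction set {3, 6, 7}:
g(0) = mex{} = 0
g(1) = mex{} = 0
g(2) = mex{} = 0
g(3) = mex{0} = 1
g(4) = mex{0} = 1
g(5) = mex{0} = 1
g(6) = mex{0,1} = 2
g(7) = mex{0,1} = 2
g(8) = mex{0,1} = 2
g(9) = mex{0,1,2} = 3
g(10) = mex{1,2} = 0
The P-positions (g = 0) in 0..10 are 0, 1, 2, 10.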